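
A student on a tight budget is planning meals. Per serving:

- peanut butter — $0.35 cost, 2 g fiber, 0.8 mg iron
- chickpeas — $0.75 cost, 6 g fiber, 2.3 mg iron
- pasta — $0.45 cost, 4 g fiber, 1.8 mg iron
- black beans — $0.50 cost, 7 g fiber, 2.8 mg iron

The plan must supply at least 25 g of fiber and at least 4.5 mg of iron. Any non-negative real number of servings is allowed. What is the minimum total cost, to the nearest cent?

peanut butter only: max(25/2, 4.5/0.8) = 12.5 servings → $4.38.
chickpeas only: max(25/6, 4.5/2.3) = 4.167 servings → $3.12.
pasta only: max(25/4, 4.5/1.8) = 6.25 servings → $2.81.
black beans only: max(25/7, 4.5/2.8) = 3.571 servings → $1.79.
peanut butter + chickpeas: the both-tight solution has a negative serving — not a feasible corner.
peanut butter + pasta: the both-tight solution has a negative serving — not a feasible corner.
peanut butter + black beans (both tight): parallel constraints — no distinct corner.
chickpeas + pasta: the both-tight solution has a negative serving — not a feasible corner.
chickpeas + black beans: intersection lies outside the first quadrant.
pasta + black beans with both targets exact would need a negative amount; discard.
So the least-cost plan costs $1.79.

$1.79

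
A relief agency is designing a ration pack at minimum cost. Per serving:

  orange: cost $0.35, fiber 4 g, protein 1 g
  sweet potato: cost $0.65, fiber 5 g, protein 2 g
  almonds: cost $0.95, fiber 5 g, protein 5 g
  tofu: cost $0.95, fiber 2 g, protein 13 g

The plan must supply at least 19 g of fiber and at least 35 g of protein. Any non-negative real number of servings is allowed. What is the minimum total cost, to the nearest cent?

An LP optimum is at a vertex; with two nutrient constraints at most two foods are used. Check each candidate.
orange only: max(19/4, 35/1) = 35 servings → $12.25.
sweet potato only: max(19/5, 35/2) = 17.5 servings → $11.38.
almonds only: max(19/5, 35/5) = 7 servings → $6.65.
tofu only: max(19/2, 35/13) = 9.5 servings → $9.03.
orange + sweet potato: the both-tight solution has a negative serving — not a feasible corner.
orange + almonds with both targets exact would need a negative amount; discard.
orange + tofu with both tight: 3.54 servings and 2.42 servings → $3.54.
sweet potato + almonds: the both-tight solution has a negative serving — not a feasible corner.
sweet potato + tofu with both tight: 2.902 servings and 2.246 servings → $4.02.
almonds + tofu with both tight: 3.218 servings and 1.455 servings → $4.44.
The minimum over all feasible corners is $3.54.

$3.54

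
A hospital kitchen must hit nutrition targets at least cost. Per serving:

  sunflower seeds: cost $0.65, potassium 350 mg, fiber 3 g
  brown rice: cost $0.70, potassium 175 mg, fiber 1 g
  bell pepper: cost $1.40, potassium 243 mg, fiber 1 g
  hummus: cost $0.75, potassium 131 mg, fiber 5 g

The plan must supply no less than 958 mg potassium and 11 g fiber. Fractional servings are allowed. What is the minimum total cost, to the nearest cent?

$2.14

This is a tiny linear program; its minimum lies at a vertex of the feasible set. List the vertices and price them.
sunflower seeds only: max(958/350, 11/3) = 3.667 servings → $2.38.
brown rice only: max(958/175, 11/1) = 11 servings → $7.70.
bell pepper only: max(958/243, 11/1) = 11 servings → $15.40.
hummus only: max(958/131, 11/5) = 7.313 servings → $5.48.
sunflower seeds + brown rice with both targets exact would need a negative amount; discard.
sunflower seeds + bell pepper with both targets exact would need a negative amount; discard.
sunflower seeds + hummus with both tight: 2.468 servings and 0.7192 servings → $2.14.
brown rice + bell pepper with both targets exact would need a negative amount; discard.
brown rice + hummus with both tight: 4.501 servings and 1.3 servings → $4.13.
bell pepper + hummus with both tight: 3.089 servings and 1.582 servings → $5.51.
So the least-cost plan costs $2.14.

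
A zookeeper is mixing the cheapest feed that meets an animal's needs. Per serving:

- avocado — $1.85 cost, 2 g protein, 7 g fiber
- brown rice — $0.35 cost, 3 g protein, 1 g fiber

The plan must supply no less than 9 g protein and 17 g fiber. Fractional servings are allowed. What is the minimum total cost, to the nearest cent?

Compare the cost at each extreme point of the feasible region.
avocado only: max(9/2, 17/7) = 4.5 servings → $8.32.
brown rice only: max(9/3, 17/1) = 17 servings → $5.95.
avocado + brown rice with both tight: 2.211 servings and 1.526 servings → $4.62.
The minimum over all feasible corners is $4.62.

$4.62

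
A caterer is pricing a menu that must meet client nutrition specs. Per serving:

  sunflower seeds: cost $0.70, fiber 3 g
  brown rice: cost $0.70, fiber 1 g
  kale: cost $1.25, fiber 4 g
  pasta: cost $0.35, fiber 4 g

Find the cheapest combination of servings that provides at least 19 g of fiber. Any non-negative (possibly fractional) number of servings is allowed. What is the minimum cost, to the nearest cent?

Cost per g of fiber: pasta $0.0875, sunflower seeds $0.2333, kale $0.3125, brown rice $0.7000.
With no serving limits, use only pasta: 19 g / 4 g = 4.75 servings × $0.35 = $1.66.

$1.66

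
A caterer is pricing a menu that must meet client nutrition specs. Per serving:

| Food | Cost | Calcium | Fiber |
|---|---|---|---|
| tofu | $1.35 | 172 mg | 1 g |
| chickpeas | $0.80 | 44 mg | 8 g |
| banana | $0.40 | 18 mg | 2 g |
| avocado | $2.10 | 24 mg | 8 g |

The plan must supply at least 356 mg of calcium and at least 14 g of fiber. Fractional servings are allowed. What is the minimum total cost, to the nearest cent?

Two binding constraints pin down two serving amounts, so the optimal mix uses at most two foods. The candidates are each food alone (scaled to the tighter of calcium/fiber) and each pair with both constraints tight.
tofu only: max(356/172, 14/1) = 14 servings → $18.90.
chickpeas only: max(356/44, 14/8) = 8.091 servings → $6.47.
banana only: max(356/18, 14/2) = 19.78 servings → $7.91.
avocado only: max(356/24, 14/8) = 14.83 servings → $31.15.
tofu + chickpeas with both tight: 1.676 servings and 1.541 servings → $3.49.
tofu + banana with both tight: 1.411 servings and 6.294 servings → $4.42.
tofu + avocado with both tight: 1.858 servings and 1.518 servings → $5.70.
chickpeas + banana: intersection lies outside the first quadrant.
chickpeas + avocado with both targets exact would need a negative amount; discard.
banana + avocado: the both-tight solution has a negative serving — not a feasible corner.
Cheapest feasible corner: $3.49.

$3.49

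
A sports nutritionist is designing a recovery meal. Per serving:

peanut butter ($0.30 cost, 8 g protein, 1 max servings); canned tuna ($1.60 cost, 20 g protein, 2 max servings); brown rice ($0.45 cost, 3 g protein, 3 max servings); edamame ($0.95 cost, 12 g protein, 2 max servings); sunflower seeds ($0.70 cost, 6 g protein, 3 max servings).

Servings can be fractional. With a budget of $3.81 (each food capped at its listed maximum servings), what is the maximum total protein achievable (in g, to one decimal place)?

Protein per dollar: peanut butter 26.67, edamame 12.63, canned tuna 12.5, sunflower seeds 8.571, brown rice 6.667.
Take 1 serving of peanut butter: spends $0.30, +8.0 g protein (running total 8.0 g).
Take 2 servings of edamame: spends $1.90, +24.0 g protein (running total 32.0 g).
Take 1.006 servings of canned tuna: spends $1.61, +20.1 g protein (running total 52.1 g).
Filling greedily by protein-per-dollar is optimal for one linear limit, giving 52.1 g.

52.1 g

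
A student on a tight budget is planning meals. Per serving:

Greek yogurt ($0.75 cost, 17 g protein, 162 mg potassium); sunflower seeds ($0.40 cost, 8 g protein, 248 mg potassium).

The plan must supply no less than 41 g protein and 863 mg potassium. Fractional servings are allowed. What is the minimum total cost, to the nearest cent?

$1.94

This is a tiny linear program; its minimum lies at a vertex of the feasible set. List the vertices and price them.
Greek yogurt only: max(41/17, 863/162) = 5.327 servings → $4.00.
sunflower seeds only: max(41/8, 863/248) = 5.125 servings → $2.05.
Greek yogurt + sunflower seeds with both tight: 1.118 servings and 2.75 servings → $1.94.
The minimum over all feasible corners is $1.94.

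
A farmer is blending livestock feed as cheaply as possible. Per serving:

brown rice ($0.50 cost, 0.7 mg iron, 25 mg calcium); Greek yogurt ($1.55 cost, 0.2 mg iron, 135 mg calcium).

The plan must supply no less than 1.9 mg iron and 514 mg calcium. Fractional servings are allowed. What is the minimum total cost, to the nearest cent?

Check every corner: each single food scaled to meet both minima, and each pair solved so both constraints bind.
brown rice only: max(1.9/0.7, 514/25) = 20.56 servings → $10.28.
Greek yogurt only: max(1.9/0.2, 514/135) = 9.5 servings → $14.72.
brown rice + Greek yogurt with both tight: 1.717 servings and 3.489 servings → $6.27.
Cheapest feasible corner: $6.27.

$6.27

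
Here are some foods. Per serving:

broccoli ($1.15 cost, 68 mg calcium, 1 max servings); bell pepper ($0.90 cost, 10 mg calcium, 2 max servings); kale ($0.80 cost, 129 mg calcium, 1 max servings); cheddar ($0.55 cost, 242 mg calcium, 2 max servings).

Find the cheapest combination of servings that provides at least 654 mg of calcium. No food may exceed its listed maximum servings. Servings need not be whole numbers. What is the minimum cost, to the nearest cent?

$2.59

Cost per mg of calcium: cheddar $0.0023, kale $0.0062, broccoli $0.0169, bell pepper $0.0900.
Take 2 servings of cheddar: +484.0 mg calcium for $1.10 (total $1.10, still need 170.0 mg).
Take 1 serving of kale: +129.0 mg calcium for $0.80 (total $1.90, still need 41.0 mg).
Take 0.6029 servings of broccoli: +41.0 mg calcium for $0.69 (total $2.59, still need 0.0 mg).
Filling from the cheapest source first is optimal under one linear minimum: $2.59.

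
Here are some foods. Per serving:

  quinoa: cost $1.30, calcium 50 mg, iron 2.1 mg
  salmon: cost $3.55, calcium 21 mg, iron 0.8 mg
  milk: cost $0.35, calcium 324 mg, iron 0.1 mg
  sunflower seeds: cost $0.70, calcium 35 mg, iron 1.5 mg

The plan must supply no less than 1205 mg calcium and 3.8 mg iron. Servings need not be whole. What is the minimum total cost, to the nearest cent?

quinoa only: max(1205/50, 3.8/2.1) = 24.1 servings → $31.33.
salmon only: max(1205/21, 3.8/0.8) = 57.38 servings → $203.70.
milk only: max(1205/324, 3.8/0.1) = 38 servings → $13.30.
sunflower seeds only: max(1205/35, 3.8/1.5) = 34.43 servings → $24.10.
quinoa + salmon with both targets exact would need a negative amount; discard.
quinoa + milk with both tight: 1.645 servings and 3.465 servings → $3.35.
quinoa + sunflower seeds with both targets exact would need a negative amount; discard.
salmon + milk with both tight: 4.32 servings and 3.439 servings → $16.54.
salmon + sunflower seeds: the both-tight solution has a negative serving — not a feasible corner.
milk + sunflower seeds with both tight: 3.47 servings and 2.302 servings → $2.83.
The minimum over all feasible corners is $2.83.

$2.83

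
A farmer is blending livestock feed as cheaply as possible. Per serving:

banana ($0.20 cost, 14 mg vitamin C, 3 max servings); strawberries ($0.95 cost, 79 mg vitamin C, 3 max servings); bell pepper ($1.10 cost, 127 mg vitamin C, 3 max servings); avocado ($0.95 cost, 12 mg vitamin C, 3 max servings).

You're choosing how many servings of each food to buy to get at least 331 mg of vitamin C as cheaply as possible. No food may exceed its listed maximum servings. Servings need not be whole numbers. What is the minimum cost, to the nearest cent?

Cost per mg of vitamin C: bell pepper $0.0087, strawberries $0.0120, banana $0.0143, avocado $0.0792.
Take 2.606 servings of bell pepper: +331.0 mg vitamin C for $2.87 (total $2.87, still need 0.0 mg).
Filling from the cheapest source first is optimal under one linear minimum: $2.87.

$2.87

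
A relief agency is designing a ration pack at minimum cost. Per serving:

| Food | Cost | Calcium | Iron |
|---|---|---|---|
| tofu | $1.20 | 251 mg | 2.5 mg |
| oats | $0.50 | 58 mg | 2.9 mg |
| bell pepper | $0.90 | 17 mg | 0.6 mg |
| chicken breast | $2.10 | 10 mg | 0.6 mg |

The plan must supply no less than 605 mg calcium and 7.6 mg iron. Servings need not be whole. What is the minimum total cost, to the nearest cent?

$3.04

Two binding constraints pin down two serving amounts, so the optimal mix uses at most two foods. The candidates are each food alone (scaled to the tighter of calcium/iron) and each pair with both constraints tight.
tofu only: max(605/251, 7.6/2.5) = 3.04 servings → $3.65.
oats only: max(605/58, 7.6/2.9) = 10.43 servings → $5.22.
bell pepper only: max(605/17, 7.6/0.6) = 35.59 servings → $32.03.
chicken breast only: max(605/10, 7.6/0.6) = 60.5 servings → $127.05.
tofu + oats with both tight: 2.254 servings and 0.6778 servings → $3.04.
tofu + bell pepper with both tight: 2.163 servings and 3.655 servings → $5.88.
tofu + chicken breast with both tight: 2.285 servings and 3.146 servings → $9.35.
oats + bell pepper: the both-tight solution has a negative serving — not a feasible corner.
oats + chicken breast: intersection lies outside the first quadrant.
bell pepper + chicken breast with both targets exact would need a negative amount; discard.
Cheapest feasible corner: $3.04.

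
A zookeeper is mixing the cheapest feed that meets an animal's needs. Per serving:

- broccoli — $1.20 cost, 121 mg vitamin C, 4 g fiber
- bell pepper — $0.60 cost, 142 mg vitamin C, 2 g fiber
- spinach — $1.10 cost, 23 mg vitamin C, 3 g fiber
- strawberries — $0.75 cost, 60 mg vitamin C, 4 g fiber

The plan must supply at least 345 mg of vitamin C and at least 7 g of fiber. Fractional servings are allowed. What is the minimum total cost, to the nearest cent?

$1.79

An LP optimum is at a vertex; with two nutrient constraints at most two foods are used. Check each candidate.
broccoli only: max(345/121, 7/4) = 2.851 servings → $3.42.
bell pepper only: max(345/142, 7/2) = 3.5 servings → $2.10.
spinach only: max(345/23, 7/3) = 15 servings → $16.50.
strawberries only: max(345/60, 7/4) = 5.75 servings → $4.31.
broccoli + bell pepper with both tight: 0.9325 servings and 1.635 servings → $2.10.
broccoli + spinach: intersection lies outside the first quadrant.
broccoli + strawberries: the both-tight solution has a negative serving — not a feasible corner.
bell pepper + spinach with both tight: 2.3 servings and 0.8 servings → $2.26.
bell pepper + strawberries with both tight: 2.143 servings and 0.6786 servings → $1.79.
spinach + strawberries with both targets exact would need a negative amount; discard.
So the least-cost plan costs $1.79.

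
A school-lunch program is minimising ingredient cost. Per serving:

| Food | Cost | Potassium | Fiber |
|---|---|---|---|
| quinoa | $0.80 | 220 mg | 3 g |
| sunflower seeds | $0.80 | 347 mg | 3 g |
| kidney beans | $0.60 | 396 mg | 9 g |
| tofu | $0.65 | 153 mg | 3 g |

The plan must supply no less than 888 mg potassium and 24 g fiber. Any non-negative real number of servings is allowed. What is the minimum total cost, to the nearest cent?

Minimising a linear cost over {potassium ≥ 888, fiber ≥ 24, servings ≥ 0} — the optimum is at a vertex, using one or two foods.
quinoa only: max(888/220, 24/3) = 8 servings → $6.40.
sunflower seeds only: max(888/347, 24/3) = 8 servings → $6.40.
kidney beans only: max(888/396, 24/9) = 2.667 servings → $1.60.
tofu only: max(888/153, 24/3) = 8 servings → $5.20.
quinoa + sunflower seeds with both targets exact would need a negative amount; discard.
quinoa + kidney beans with both targets exact would need a negative amount; discard.
quinoa + tofu with both targets exact would need a negative amount; discard.
sunflower seeds + kidney beans: the both-tight solution has a negative serving — not a feasible corner.
sunflower seeds + tofu: the both-tight solution has a negative serving — not a feasible corner.
kidney beans + tofu with both targets exact would need a negative amount; discard.
The minimum over all feasible corners is $1.60.

$1.60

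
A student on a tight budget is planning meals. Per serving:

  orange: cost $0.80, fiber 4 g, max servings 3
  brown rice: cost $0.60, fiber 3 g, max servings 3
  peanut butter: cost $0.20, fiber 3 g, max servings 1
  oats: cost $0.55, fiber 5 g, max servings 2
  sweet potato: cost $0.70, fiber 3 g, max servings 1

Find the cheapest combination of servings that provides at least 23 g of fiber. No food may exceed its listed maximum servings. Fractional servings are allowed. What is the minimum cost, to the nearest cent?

$3.30

Cost per g of fiber: peanut butter $0.0667, oats $0.1100, orange $0.2000, brown rice $0.2000, sweet potato $0.2333.
Take 1 serving of peanut butter: +3.0 g fiber for $0.20 (total $0.20, still need 20.0 g).
Take 2 servings of oats: +10.0 g fiber for $1.10 (total $1.30, still need 10.0 g).
Take 2.5 servings of orange: +10.0 g fiber for $2.00 (total $3.30, still need 0.0 g).
Filling from the cheapest source first is optimal under one linear minimum: $3.30.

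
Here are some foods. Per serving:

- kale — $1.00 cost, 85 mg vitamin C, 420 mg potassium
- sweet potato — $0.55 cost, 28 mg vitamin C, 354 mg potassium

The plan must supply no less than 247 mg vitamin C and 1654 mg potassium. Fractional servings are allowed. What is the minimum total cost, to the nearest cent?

$3.35

Check every corner: each single food scaled to meet both minima, and each pair solved so both constraints bind.
kale only: max(247/85, 1654/420) = 3.938 servings → $3.94.
sweet potato only: max(247/28, 1654/354) = 8.821 servings → $4.85.
kale + sweet potato with both tight: 2.244 servings and 2.01 servings → $3.35.
Cheapest feasible corner: $3.35.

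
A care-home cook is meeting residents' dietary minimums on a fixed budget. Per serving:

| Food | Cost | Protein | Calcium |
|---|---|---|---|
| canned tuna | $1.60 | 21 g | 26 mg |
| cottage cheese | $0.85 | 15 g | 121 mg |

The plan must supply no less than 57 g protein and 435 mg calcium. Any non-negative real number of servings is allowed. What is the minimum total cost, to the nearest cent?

$3.23

canned tuna only: max(57/21, 435/26) = 16.73 servings → $26.77.
cottage cheese only: max(57/15, 435/121) = 3.8 servings → $3.23.
canned tuna + cottage cheese with both tight: 0.1729 servings and 3.558 servings → $3.30.
The minimum over all feasible corners is $3.23.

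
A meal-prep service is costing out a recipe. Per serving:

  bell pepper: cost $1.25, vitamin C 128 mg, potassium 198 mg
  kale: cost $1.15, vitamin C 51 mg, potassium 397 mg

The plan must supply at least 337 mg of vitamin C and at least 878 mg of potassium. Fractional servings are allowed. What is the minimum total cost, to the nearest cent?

Check every corner: each single food scaled to meet both minima, and each pair solved so both constraints bind.
bell pepper only: max(337/128, 878/198) = 4.434 servings → $5.54.
kale only: max(337/51, 878/397) = 6.608 servings → $7.60.
bell pepper + kale with both tight: 2.186 servings and 1.121 servings → $4.02.
Cheapest feasible corner: $4.02.

$4.02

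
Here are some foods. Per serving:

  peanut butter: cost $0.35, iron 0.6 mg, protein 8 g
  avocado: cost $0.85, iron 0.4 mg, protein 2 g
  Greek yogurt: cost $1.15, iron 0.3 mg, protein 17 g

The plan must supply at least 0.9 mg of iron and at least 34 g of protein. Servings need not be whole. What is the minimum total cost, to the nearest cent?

$1.49

peanut butter only: max(0.9/0.6, 34/8) = 4.25 servings → $1.49.
avocado only: max(0.9/0.4, 34/2) = 17 servings → $14.45.
Greek yogurt only: max(0.9/0.3, 34/17) = 3 servings → $3.45.
peanut butter + avocado with both targets exact would need a negative amount; discard.
peanut butter + Greek yogurt with both tight: 0.6538 servings and 1.692 servings → $2.17.
avocado + Greek yogurt with both tight: 0.8226 servings and 1.903 servings → $2.89.
Cheapest feasible corner: $1.49.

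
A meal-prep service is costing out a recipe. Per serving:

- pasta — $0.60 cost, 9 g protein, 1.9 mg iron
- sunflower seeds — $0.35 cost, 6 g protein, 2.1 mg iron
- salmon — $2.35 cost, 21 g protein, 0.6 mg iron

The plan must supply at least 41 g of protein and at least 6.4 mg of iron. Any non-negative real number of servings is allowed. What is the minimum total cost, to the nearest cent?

$2.39

Minimising a linear cost over {protein ≥ 41, iron ≥ 6.4, servings ≥ 0} — the optimum is at a vertex, using one or two foods.
pasta only: max(41/9, 6.4/1.9) = 4.556 servings → $2.73.
sunflower seeds only: max(41/6, 6.4/2.1) = 6.833 servings → $2.39.
salmon only: max(41/21, 6.4/0.6) = 10.67 servings → $25.07.
pasta + sunflower seeds: the both-tight solution has a negative serving — not a feasible corner.
pasta + salmon with both tight: 3.183 servings and 0.5884 servings → $3.29.
sunflower seeds + salmon with both tight: 2.711 servings and 1.178 servings → $3.72.
So the least-cost plan costs $2.39.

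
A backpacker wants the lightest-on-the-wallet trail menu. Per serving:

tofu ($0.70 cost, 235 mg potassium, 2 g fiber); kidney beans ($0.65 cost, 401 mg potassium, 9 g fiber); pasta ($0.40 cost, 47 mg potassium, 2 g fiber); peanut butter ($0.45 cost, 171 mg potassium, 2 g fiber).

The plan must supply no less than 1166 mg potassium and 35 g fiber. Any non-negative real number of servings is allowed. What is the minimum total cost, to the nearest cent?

$2.53

The cheapest plan sits at a corner of the feasible region — with two constraints it uses at most two foods.
tofu only: max(1166/235, 35/2) = 17.5 servings → $12.25.
kidney beans only: max(1166/401, 35/9) = 3.889 servings → $2.53.
pasta only: max(1166/47, 35/2) = 24.81 servings → $9.92.
peanut butter only: max(1166/171, 35/2) = 17.5 servings → $7.88.
tofu + kidney beans: the both-tight solution has a negative serving — not a feasible corner.
tofu + pasta with both tight: 1.827 servings and 15.67 servings → $7.55.
tofu + peanut butter with both targets exact would need a negative amount; discard.
kidney beans + pasta with both tight: 1.813 servings and 9.343 servings → $4.92.
kidney beans + peanut butter with both targets exact would need a negative amount; discard.
pasta + peanut butter with both tight: 14.73 servings and 2.77 servings → $7.14.
Cheapest feasible corner: $2.53.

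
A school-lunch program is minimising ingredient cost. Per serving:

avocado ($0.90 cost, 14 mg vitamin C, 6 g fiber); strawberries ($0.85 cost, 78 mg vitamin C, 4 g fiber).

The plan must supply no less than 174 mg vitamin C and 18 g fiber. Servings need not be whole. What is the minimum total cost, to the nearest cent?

Compare the cost at each extreme point of the feasible region.
avocado only: max(174/14, 18/6) = 12.43 servings → $11.19.
strawberries only: max(174/78, 18/4) = 4.5 servings → $3.83.
avocado + strawberries with both tight: 1.718 servings and 1.922 servings → $3.18.
So the least-cost plan costs $3.18.

$3.18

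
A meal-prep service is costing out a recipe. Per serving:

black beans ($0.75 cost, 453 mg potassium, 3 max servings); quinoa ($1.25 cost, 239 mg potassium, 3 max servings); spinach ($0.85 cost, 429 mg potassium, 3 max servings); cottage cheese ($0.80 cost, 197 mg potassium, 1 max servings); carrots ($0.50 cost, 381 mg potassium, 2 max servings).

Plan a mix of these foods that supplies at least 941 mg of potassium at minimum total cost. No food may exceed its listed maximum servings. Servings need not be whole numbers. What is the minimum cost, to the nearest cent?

Cost per mg of potassium: carrots $0.0013, black beans $0.0017, spinach $0.0020, cottage cheese $0.0041, quinoa $0.0052.
Take 2 servings of carrots: +762.0 mg potassium for $1.00 (total $1.00, still need 179.0 mg).
Take 0.3951 servings of black beans: +179.0 mg potassium for $0.30 (total $1.30, still need 0.0 mg).
Greedy by cheapest-per-mg is optimal for a single linear constraint, so the minimum cost is $1.30.

$1.30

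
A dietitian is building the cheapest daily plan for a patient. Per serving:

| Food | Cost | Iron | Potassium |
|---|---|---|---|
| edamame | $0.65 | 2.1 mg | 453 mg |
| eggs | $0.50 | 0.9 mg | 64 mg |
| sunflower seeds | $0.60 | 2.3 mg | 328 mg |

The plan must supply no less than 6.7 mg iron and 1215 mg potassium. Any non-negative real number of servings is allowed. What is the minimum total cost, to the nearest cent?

$1.92

This is a tiny linear program; its minimum lies at a vertex of the feasible set. List the vertices and price them.
edamame only: max(6.7/2.1, 1215/453) = 3.19 servings → $2.07.
eggs only: max(6.7/0.9, 1215/64) = 18.98 servings → $9.49.
sunflower seeds only: max(6.7/2.3, 1215/328) = 3.704 servings → $2.22.
edamame + eggs with both tight: 2.432 servings and 1.769 servings → $2.47.
edamame + sunflower seeds with both tight: 1.69 servings and 1.37 servings → $1.92.
eggs + sunflower seeds: the both-tight solution has a negative serving — not a feasible corner.
Cheapest feasible corner: $1.92.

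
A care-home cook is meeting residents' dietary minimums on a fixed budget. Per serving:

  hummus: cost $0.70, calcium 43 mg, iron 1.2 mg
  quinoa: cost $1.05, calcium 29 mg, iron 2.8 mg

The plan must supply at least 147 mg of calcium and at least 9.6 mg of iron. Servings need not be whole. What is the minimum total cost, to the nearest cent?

$3.99

For a min-cost LP with two ≥-constraints, a basic feasible solution has at most two positive variables.
hummus only: max(147/43, 9.6/1.2) = 8 servings → $5.60.
quinoa only: max(147/29, 9.6/2.8) = 5.069 servings → $5.32.
hummus + quinoa with both tight: 1.556 servings and 2.762 servings → $3.99.
Cheapest feasible corner: $3.99.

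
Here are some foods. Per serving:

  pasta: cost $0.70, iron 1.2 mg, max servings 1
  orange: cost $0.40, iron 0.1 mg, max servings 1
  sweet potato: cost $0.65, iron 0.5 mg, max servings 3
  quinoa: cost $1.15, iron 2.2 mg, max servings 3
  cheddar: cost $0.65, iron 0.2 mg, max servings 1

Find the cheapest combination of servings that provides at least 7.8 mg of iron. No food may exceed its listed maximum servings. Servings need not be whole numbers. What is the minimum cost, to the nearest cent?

$4.15

Cost per mg of iron: quinoa $0.5227, pasta $0.5833, sweet potato $1.3000, cheddar $3.2500, orange $4.0000.
Take 3 servings of quinoa: +6.6 mg iron for $3.45 (total $3.45, still need 1.2 mg).
Take 1 serving of pasta: +1.2 mg iron for $0.70 (total $4.15, still need 0.0 mg).
Greedy by cheapest-per-mg is optimal for a single linear constraint, so the minimum cost is $4.15.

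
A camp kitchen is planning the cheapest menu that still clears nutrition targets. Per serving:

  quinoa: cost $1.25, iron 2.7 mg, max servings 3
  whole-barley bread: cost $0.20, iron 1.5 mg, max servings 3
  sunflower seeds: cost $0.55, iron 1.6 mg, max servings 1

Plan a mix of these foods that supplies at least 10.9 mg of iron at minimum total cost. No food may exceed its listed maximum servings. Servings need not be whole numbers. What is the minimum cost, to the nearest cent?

Cost per mg of iron: whole-barley bread $0.1333, sunflower seeds $0.3438, quinoa $0.4630.
Take 3 servings of whole-barley bread: +4.5 mg iron for $0.60 (total $0.60, still need 6.4 mg).
Take 1 serving of sunflower seeds: +1.6 mg iron for $0.55 (total $1.15, still need 4.8 mg).
Take 1.778 servings of quinoa: +4.8 mg iron for $2.22 (total $3.37, still need 0.0 mg).
Filling from the cheapest source first is optimal under one linear minimum: $3.37.

$3.37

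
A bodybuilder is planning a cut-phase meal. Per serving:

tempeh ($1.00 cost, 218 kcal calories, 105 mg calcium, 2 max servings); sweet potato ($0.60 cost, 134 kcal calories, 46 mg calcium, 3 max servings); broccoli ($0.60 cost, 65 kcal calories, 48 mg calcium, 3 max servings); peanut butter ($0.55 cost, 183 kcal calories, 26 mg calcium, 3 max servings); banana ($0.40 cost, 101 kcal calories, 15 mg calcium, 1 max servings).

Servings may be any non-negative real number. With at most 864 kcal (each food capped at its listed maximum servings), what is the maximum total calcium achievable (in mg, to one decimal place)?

Calcium per kcal: broccoli 0.7385, tempeh 0.4817, sweet potato 0.3433, banana 0.1485, peanut butter 0.1421.
Take 3 servings of broccoli: uses 195 kcal, +144.0 mg calcium (running total 144.0 mg).
Take 2 servings of tempeh: uses 436 kcal, +210.0 mg calcium (running total 354.0 mg).
Take 1.739 servings of sweet potato: uses 233 kcal, +80.0 mg calcium (running total 434.0 mg).
Filling greedily by calcium-per-kcal is optimal for one linear limit, giving 434.0 mg.

434.0 mg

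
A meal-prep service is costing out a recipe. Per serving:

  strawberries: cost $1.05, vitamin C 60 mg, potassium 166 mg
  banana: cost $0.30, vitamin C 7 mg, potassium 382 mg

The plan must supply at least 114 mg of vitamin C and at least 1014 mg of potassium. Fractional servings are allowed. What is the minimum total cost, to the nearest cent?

$2.34

The cheapest plan sits at a corner of the feasible region — with two constraints it uses at most two foods.
strawberries only: max(114/60, 1014/166) = 6.108 servings → $6.41.
banana only: max(114/7, 1014/382) = 16.29 servings → $4.89.
strawberries + banana with both tight: 1.675 servings and 1.926 servings → $2.34.
So the least-cost plan costs $2.34.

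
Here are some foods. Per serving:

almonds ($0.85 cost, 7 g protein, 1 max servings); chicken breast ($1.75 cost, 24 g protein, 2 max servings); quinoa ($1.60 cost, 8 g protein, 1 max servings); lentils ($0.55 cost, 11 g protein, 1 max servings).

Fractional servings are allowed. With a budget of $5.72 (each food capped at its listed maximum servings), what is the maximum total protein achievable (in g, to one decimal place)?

Protein per dollar: lentils 20, chicken breast 13.71, almonds 8.235, quinoa 5.
Take 1 serving of lentils: spends $0.55, +11.0 g protein (running total 11.0 g).
Take 2 servings of chicken breast: spends $3.50, +48.0 g protein (running total 59.0 g).
Take 1 serving of almonds: spends $0.85, +7.0 g protein (running total 66.0 g).
Take 0.5125 servings of quinoa: spends $0.82, +4.1 g protein (running total 70.1 g).
Filling greedily by protein-per-dollar is optimal for one linear limit, giving 70.1 g.

70.1 g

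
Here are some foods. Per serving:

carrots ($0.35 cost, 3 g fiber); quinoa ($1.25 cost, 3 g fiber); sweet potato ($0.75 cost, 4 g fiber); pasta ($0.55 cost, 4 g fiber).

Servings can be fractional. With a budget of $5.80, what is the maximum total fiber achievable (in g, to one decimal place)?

Fiber per dollar: carrots 8.571, pasta 7.273, sweet potato 5.333, quinoa 2.4.
With no serving limits, spend the whole cost allowance on carrots: $5.80 / $0.35 × 3 g = 49.7 g.

49.7 g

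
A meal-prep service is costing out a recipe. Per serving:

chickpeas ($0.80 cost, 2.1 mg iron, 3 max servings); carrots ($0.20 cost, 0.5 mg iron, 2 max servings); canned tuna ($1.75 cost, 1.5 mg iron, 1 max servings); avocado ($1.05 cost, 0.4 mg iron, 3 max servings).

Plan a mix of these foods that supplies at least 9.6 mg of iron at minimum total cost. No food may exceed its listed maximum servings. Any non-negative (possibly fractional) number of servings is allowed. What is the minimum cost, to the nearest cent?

$6.65

Cost per mg of iron: chickpeas $0.3810, carrots $0.4000, canned tuna $1.1667, avocado $2.6250.
Take 3 servings of chickpeas: +6.3 mg iron for $2.40 (total $2.40, still need 3.3 mg).
Take 2 servings of carrots: +1.0 mg iron for $0.40 (total $2.80, still need 2.3 mg).
Take 1 serving of canned tuna: +1.5 mg iron for $1.75 (total $4.55, still need 0.8 mg).
Take 2 servings of avocado: +0.8 mg iron for $2.10 (total $6.65, still need 0.0 mg).
Filling from the cheapest source first is optimal under one linear minimum: $6.65.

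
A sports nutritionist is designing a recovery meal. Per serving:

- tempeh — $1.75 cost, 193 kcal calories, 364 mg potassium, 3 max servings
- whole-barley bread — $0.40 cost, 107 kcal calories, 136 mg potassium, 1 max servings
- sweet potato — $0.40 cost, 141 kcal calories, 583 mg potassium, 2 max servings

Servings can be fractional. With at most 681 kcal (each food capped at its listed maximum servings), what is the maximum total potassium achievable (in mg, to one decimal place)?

1918.5 mg

Potassium per kcal: sweet potato 4.135, tempeh 1.886, whole-barley bread 1.271.
Take 2 servings of sweet potato: uses 282 kcal, +1166.0 mg potassium (running total 1166.0 mg).
Take 2.067 servings of tempeh: uses 399 kcal, +752.5 mg potassium (running total 1918.5 mg).
Filling greedily by potassium-per-kcal is optimal for one linear limit, giving 1918.5 mg.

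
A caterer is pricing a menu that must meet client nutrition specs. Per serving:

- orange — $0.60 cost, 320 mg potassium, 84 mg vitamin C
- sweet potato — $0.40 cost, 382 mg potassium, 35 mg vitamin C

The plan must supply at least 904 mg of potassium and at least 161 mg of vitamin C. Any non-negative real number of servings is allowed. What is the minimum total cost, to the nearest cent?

$1.33

Check every corner: each single food scaled to meet both minima, and each pair solved so both constraints bind.
orange only: max(904/320, 161/84) = 2.825 servings → $1.70.
sweet potato only: max(904/382, 161/35) = 4.6 servings → $1.84.
orange + sweet potato with both tight: 1.43 servings and 1.169 servings → $1.33.
Cheapest feasible corner: $1.33.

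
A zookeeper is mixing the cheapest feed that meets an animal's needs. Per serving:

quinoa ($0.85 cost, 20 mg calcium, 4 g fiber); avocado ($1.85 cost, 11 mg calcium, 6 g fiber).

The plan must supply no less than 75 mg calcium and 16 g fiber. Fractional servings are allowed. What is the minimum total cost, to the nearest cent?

$3.40

With two linear requirements the optimum uses one or two foods; enumerate the corners.
quinoa only: max(75/20, 16/4) = 4 servings → $3.40.
avocado only: max(75/11, 16/6) = 6.818 servings → $12.61.
quinoa + avocado with both tight: 3.605 servings and 0.2632 servings → $3.55.
Cheapest feasible corner: $3.40.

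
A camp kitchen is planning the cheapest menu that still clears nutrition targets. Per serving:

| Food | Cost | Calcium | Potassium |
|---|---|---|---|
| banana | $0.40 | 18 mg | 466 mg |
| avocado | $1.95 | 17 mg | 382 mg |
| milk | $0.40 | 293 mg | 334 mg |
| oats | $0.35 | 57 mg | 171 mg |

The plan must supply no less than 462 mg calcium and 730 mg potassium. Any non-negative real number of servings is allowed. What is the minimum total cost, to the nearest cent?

$0.80

This is a tiny linear program; its minimum lies at a vertex of the feasible set. List the vertices and price them.
banana only: max(462/18, 730/466) = 25.67 servings → $10.27.
avocado only: max(462/17, 730/382) = 27.18 servings → $52.99.
milk only: max(462/293, 730/334) = 2.186 servings → $0.87.
oats only: max(462/57, 730/171) = 8.105 servings → $2.84.
banana + avocado with both targets exact would need a negative amount; discard.
banana + milk with both tight: 0.4565 servings and 1.549 servings → $0.80.
banana + oats: the both-tight solution has a negative serving — not a feasible corner.
avocado + milk with both tight: 0.5608 servings and 1.544 servings → $1.71.
avocado + oats: intersection lies outside the first quadrant.
milk + oats with both tight: 1.204 servings and 1.918 servings → $1.15.
So the least-cost plan costs $0.80.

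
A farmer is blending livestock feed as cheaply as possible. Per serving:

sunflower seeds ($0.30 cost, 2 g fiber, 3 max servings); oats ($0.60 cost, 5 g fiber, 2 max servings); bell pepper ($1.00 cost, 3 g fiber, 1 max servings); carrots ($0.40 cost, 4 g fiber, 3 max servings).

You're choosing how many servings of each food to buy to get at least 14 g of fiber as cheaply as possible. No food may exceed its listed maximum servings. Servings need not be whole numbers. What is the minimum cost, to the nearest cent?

Cost per g of fiber: carrots $0.1000, oats $0.1200, sunflower seeds $0.1500, bell pepper $0.3333.
Take 3 servings of carrots: +12.0 g fiber for $1.20 (total $1.20, still need 2.0 g).
Take 0.4 servings of oats: +2.0 g fiber for $0.24 (total $1.44, still need 0.0 g).
Greedy by cheapest-per-g is optimal for a single linear constraint, so the minimum cost is $1.44.

$1.44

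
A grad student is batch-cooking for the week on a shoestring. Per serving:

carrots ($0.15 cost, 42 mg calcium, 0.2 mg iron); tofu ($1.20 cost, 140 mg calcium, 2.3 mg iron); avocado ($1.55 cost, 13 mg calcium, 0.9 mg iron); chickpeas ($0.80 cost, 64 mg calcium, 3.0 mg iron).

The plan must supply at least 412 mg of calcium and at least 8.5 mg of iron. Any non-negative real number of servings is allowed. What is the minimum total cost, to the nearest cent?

Compare the cost at each extreme point of the feasible region.
carrots only: max(412/42, 8.5/0.2) = 42.5 servings → $6.38.
tofu only: max(412/140, 8.5/2.3) = 3.696 servings → $4.43.
avocado only: max(412/13, 8.5/0.9) = 31.69 servings → $49.12.
chickpeas only: max(412/64, 8.5/3.0) = 6.438 servings → $5.15.
carrots + tofu with both targets exact would need a negative amount; discard.
carrots + avocado with both tight: 7.395 servings and 7.801 servings → $13.20.
carrots + chickpeas with both tight: 6.113 servings and 2.426 servings → $2.86.
tofu + avocado with both tight: 2.709 servings and 2.522 servings → $7.16.
tofu + chickpeas with both tight: 2.537 servings and 0.8886 servings → $3.75.
avocado + chickpeas: intersection lies outside the first quadrant.
So the least-cost plan costs $2.86.

$2.86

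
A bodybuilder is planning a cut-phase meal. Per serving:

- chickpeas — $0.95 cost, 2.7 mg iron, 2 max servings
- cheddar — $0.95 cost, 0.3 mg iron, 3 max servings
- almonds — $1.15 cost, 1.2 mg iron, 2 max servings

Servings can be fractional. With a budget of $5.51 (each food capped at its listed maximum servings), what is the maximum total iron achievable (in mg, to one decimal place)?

8.2 mg

Iron per dollar: chickpeas 2.842, almonds 1.043, cheddar 0.3158.
Take 2 servings of chickpeas: spends $1.90, +5.4 mg iron (running total 5.4 mg).
Take 2 servings of almonds: spends $2.30, +2.4 mg iron (running total 7.8 mg).
Take 1.379 servings of cheddar: spends $1.31, +0.4 mg iron (running total 8.2 mg).
Filling greedily by iron-per-dollar is optimal for one linear limit, giving 8.2 mg.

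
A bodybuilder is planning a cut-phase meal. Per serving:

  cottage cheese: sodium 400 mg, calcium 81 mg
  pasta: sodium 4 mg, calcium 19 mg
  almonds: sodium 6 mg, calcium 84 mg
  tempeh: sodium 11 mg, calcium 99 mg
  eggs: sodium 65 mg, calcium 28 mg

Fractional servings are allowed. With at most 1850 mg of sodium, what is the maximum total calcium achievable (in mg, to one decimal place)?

Calcium per mg sodium: almonds 14, tempeh 9, pasta 4.75, eggs 0.4308, cottage cheese 0.2025.
With no serving limits, spend the whole sodium allowance on almonds: 1850 mg / 6 mg × 84 mg = 25900.0 mg.

25900.0 mg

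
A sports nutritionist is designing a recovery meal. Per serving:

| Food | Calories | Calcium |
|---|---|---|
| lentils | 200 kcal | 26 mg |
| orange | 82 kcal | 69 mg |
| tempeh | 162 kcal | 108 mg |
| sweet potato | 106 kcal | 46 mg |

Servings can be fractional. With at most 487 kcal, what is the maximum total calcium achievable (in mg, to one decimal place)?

409.8 mg

Calcium per kcal: orange 0.8415, tempeh 0.6667, sweet potato 0.434, lentils 0.13.
With no serving limits, spend the whole calories allowance on orange: 487 kcal / 82 kcal × 69 mg = 409.8 mg.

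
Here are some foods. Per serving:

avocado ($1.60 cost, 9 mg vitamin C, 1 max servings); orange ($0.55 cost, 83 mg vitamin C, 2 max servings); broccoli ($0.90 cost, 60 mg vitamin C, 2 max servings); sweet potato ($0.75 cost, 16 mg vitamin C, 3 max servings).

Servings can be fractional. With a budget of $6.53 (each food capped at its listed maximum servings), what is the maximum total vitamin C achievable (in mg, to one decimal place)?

Vitamin C per dollar: orange 150.9, broccoli 66.67, sweet potato 21.33, avocado 5.625.
Take 2 servings of orange: spends $1.10, +166.0 mg vitamin C (running total 166.0 mg).
Take 2 servings of broccoli: spends $1.80, +120.0 mg vitamin C (running total 286.0 mg).
Take 3 servings of sweet potato: spends $2.25, +48.0 mg vitamin C (running total 334.0 mg).
Take 0.8625 servings of avocado: spends $1.38, +7.8 mg vitamin C (running total 341.8 mg).
Filling greedily by vitamin C-per-dollar is optimal for one linear limit, giving 341.8 mg.

341.8 mg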